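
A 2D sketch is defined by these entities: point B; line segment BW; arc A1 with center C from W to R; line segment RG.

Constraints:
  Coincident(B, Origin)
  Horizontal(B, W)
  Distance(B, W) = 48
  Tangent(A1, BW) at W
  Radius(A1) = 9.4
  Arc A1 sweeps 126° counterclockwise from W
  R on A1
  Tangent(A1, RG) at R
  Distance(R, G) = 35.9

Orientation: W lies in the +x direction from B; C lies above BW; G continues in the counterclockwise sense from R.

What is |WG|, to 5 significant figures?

45.994

B is at the origin; BW is horizontal with |BW| = 48.0 and W on the +x side, so W = (48.000, 0.0000). A1 meets BW tangentially, so CW is at right angles to BW, so C = W + (0, 9.4) = (48.000, 9.4000). On A1, W sits at bearing -90° from C; a 126° counterclockwise sweep puts R at bearing 36°, so R = C + 9.4·(cos 36°, sin 36°) = (55.605, 14.925). A1 meets RG tangentially, so CR is at right angles to RG, so RG runs along (−sin 36°, cos 36°); with |RG| = 35.9, G = (34.503, 43.969). Then |WG| = |G − W| = 45.994.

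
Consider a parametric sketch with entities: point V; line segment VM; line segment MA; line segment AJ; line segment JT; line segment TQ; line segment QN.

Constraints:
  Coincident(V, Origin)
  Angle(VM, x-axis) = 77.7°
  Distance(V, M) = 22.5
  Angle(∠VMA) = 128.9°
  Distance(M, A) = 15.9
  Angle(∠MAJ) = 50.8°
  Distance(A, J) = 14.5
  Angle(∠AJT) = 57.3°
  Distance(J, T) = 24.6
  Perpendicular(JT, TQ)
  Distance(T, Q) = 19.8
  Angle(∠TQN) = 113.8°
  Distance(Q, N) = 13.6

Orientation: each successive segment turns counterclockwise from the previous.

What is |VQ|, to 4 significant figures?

48.05

V is at the origin; VM runs at 77.7° with length 22.5, so M = (4.793, 21.98). ∠VMA = 128.9° gives MA at 128.8° from the x-axis; with |MA| = 15.9, A = (-5.170, 34.37). ∠MAJ = 50.8° gives AJ at -102.0° from the x-axis; with |AJ| = 14.5, J = (-8.185, 20.19). ∠AJT = 57.3° gives JT at 20.70° from the x-axis; with |JT| = 24.6, T = (14.83, 28.89). JT ⟂ TQ, so TQ runs at 110.7°; with |TQ| = 19.8, Q = (7.829, 47.41). Then |VQ| = |Q − V| = 48.05.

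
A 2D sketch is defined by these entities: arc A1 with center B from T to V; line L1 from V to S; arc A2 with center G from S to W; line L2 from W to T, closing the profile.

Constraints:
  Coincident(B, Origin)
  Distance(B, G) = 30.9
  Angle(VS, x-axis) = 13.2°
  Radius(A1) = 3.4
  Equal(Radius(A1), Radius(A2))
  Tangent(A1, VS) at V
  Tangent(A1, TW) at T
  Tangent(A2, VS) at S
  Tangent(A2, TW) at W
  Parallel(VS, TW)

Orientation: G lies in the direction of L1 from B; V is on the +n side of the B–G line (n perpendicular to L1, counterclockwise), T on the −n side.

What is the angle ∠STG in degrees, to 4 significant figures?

6.132°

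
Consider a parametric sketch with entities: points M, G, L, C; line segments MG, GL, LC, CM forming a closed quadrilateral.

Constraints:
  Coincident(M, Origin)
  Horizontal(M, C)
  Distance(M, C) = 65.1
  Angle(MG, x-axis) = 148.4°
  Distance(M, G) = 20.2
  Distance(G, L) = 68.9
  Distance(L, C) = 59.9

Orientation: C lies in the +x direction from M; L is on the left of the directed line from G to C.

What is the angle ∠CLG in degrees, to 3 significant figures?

79.9°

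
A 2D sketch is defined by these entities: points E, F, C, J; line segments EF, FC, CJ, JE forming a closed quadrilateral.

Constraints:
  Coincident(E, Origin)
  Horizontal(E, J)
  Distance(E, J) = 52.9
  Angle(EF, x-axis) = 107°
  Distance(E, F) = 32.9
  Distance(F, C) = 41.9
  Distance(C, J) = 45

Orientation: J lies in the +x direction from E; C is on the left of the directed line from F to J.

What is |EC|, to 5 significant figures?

50.576

E is at the origin; E and J share the same y with |EJ| = 52.9 and J in +x, so J = (52.9, 0). EF runs at 107.0° with |EF| = 32.9, so F = (-9.6190, 31.462). C is determined by |FC| = 41.9 and |CJ| = 45.0 together: it lies at the intersection of circle(F, 41.9) and circle(J, 45.0). With |FJ| = 69.989, the foot of the radical line on FJ is 33.070 from F and the perpendicular offset is √(41.9² − 33.070²) = 25.729. Taking the left-of-FJ solution: C = (31.487, 39.579).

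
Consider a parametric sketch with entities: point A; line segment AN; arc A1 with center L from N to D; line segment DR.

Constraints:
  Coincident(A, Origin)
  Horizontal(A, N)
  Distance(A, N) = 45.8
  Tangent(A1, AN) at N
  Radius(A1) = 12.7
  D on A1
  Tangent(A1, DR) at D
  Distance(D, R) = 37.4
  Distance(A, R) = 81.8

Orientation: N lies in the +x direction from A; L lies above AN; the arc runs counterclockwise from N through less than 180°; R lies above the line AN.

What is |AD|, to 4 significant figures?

58.77

A is at the origin; A and N share the same y with |AN| = 45.8 and N on the +x side, so N = (45.80, 0.000). Since A1 is tangent to AN there, LN ⟂ AN, so L = N + (0, 12.7) = (45.80, 12.70). Since LD ⟂ DR (tangency), |LR| = √(12.7² + 37.4²) = 39.50 regardless of where D sits on A1. So R lies on both circle(A, 81.8) and circle(L, 39.50); the above-AN intersection is R = (68.12, 45.29). D is the foot of the tangent from R: D = (58.03, 9.273).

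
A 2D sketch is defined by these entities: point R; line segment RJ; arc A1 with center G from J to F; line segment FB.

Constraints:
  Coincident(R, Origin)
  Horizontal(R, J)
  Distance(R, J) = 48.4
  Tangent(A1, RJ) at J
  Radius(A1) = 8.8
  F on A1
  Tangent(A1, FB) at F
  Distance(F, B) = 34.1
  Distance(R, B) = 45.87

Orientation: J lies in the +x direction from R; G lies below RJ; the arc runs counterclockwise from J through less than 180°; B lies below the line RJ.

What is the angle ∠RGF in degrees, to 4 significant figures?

12.22°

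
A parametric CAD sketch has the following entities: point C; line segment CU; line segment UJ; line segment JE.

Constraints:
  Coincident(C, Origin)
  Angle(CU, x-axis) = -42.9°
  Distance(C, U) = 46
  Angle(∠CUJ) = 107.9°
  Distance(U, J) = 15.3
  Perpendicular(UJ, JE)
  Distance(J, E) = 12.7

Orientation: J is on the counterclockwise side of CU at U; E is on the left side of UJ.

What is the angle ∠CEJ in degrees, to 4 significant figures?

136.5°

∠CUJ = 107.9°, so UJ runs at -42.9° + (180° − 107.9°) = 29.20° from the x-axis; with |UJ| = 15.3, J = U + 15.3·(cos 29.20°, sin 29.20°) = (47.05, -23.85). UJ is perpendicular to JE; with |JE| = 12.7 on the left of UJ, E = J + 12.7·(-0.4879, 0.8729) = (40.86, -12.76). Then cos ∠CEJ = EC·EJ / (|EC||EJ|), giving 136.5°.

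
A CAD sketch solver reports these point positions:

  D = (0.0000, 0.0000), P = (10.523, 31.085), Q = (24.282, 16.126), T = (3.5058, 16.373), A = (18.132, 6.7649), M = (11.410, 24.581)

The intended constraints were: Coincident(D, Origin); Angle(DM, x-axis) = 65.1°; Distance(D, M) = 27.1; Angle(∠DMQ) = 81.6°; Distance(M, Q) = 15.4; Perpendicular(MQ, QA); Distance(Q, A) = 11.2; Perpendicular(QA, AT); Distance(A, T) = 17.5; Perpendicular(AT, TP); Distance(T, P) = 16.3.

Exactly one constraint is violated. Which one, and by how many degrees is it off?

Perpendicular(AT, TP) — off by 7.80°.

D = (0.00, 0.00) ✓; DM at 65.10° ✓; |DM| = 27.10 ✓; ∠DMQ = 81.60° ✓; |MQ| = 15.40 ✓; ∠(MQ, QA) = 90.00° ✓; |QA| = 11.20 ✓; ∠(QA, AT) = 90.00° ✓; |AT| = 17.50 ✓; ∠(AT, TP) = 82.20° ✗; |TP| = 16.30 ✓.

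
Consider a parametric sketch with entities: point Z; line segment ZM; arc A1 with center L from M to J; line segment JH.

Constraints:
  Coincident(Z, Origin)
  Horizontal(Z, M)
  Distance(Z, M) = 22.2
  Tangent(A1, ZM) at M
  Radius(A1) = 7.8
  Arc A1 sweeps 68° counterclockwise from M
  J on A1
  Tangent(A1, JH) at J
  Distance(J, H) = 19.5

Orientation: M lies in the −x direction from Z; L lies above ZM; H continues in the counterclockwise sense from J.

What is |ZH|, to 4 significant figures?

24.20

On A1, M sits at bearing -90° from L; a 68° counterclockwise sweep puts J at bearing -22°, so J = L + 7.8·(cos -22°, sin -22°) = (-14.97, 4.878). Tangency of A1 to JH means the radius LJ is perpendicular to JH, so JH runs along (−sin -22°, cos -22°); with |JH| = 19.5, H = (-7.663, 22.96). Then |ZH| = |H − Z| = 24.20.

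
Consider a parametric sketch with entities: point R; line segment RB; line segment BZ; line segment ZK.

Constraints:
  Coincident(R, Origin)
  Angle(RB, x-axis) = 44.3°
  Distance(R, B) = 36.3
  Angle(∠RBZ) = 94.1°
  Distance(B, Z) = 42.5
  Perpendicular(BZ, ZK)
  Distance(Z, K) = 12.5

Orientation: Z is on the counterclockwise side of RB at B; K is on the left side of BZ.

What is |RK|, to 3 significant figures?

50.9

R is at the origin; RB runs at 44.3° with length 36.3, so B = 36.3·(cos 44.3°, sin 44.3°) = (26.0, 25.4). ∠RBZ = 94.1°, so BZ runs at 44.3° + (180° − 94.1°) = 130° from the x-axis; with |BZ| = 42.5, Z = B + 42.5·(cos 130°, sin 130°) = (-1.45, 57.8). BZ is perpendicular to ZK; with |ZK| = 12.5 on the left of BZ, K = Z + 12.5·(-0.764, -0.645) = (-11.0, 49.7). Then |RK| = |K − R| = 50.9.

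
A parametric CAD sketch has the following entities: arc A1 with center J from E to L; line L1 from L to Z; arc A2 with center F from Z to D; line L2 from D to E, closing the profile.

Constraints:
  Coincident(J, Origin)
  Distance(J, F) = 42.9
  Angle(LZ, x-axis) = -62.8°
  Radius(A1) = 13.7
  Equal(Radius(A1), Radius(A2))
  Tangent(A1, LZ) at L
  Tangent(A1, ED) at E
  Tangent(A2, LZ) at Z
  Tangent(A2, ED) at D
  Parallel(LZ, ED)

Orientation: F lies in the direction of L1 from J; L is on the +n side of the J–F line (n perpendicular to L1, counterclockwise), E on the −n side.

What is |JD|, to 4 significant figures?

45.03

The slot axis is L1's direction at -62.8°, so u = (cos -62.8°, sin -62.8°) = (0.4571, -0.8894) and n = (−sin -62.8°, cos -62.8°) = (0.8894, 0.4571). J is at the origin and F lies 42.9 along u from J, so F = 42.9·u = (19.61, -38.16). Tangency of A1 to both parallel lines with radius 13.7 puts L and E at J ± 13.7·n: L = (12.19, 6.262), E = (-12.19, -6.262). Equal radii place Z and D the same way about F: Z = F + 13.7·n = (31.79, -31.89), D = F − 13.7·n = (7.424, -44.42). Then |JD| = |D − J| = 45.03.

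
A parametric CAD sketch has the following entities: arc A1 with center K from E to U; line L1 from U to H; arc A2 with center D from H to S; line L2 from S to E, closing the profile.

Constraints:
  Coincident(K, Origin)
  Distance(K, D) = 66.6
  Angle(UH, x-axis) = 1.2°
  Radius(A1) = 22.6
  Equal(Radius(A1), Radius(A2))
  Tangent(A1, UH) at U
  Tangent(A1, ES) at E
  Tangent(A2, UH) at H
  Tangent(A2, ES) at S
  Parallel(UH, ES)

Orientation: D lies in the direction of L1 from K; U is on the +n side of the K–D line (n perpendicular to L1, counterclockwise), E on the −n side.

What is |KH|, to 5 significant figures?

70.330

The slot axis is L1's direction at 1.2°, so u = (cos 1.2°, sin 1.2°) = (0.99978, 0.020942) and n = (−sin 1.2°, cos 1.2°) = (-0.020942, 0.99978). K is at the origin and D lies 66.6 along u from K, so D = 66.6·u = (66.585, 1.3948). Tangency of A1 to both parallel lines with radius 22.6 puts U and E at K ± 22.6·n: U = (-0.47330, 22.595), E = (0.47330, -22.595). Equal radii place H and S the same way about D: H = D + 22.6·n = (66.112, 23.990), S = D − 22.6·n = (67.059, -21.200). Then |KH| = |H − K| = 70.330.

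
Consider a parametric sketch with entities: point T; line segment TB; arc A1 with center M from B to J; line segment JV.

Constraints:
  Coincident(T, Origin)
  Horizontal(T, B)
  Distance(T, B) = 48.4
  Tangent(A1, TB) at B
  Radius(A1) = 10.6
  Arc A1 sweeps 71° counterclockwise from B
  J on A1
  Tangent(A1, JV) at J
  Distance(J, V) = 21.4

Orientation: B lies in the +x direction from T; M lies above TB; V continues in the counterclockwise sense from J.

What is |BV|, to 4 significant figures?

32.23

On A1, B sits at bearing -90° from M; a 71° counterclockwise sweep puts J at bearing -19°, so J = M + 10.6·(cos -19°, sin -19°) = (58.42, 7.149). The tangent condition forces MJ to be normal to JV, so JV runs along (−sin -19°, cos -19°); with |JV| = 21.4, V = (65.39, 27.38). Then |BV| = |V − B| = 32.23.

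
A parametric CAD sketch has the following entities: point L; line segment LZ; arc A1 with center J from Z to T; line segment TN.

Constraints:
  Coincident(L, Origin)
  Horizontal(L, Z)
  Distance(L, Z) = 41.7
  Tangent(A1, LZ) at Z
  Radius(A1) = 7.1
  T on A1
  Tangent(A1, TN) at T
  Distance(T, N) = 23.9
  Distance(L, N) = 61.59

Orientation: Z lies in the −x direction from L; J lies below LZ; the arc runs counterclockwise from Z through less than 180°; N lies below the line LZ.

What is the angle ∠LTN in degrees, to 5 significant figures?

110.96°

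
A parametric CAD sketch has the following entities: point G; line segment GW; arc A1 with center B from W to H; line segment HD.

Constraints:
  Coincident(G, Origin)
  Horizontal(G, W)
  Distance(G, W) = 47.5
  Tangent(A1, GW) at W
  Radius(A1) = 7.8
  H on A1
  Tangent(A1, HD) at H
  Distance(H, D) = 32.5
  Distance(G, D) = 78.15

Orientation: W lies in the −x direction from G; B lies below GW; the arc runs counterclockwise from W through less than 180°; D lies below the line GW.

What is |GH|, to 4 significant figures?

54.13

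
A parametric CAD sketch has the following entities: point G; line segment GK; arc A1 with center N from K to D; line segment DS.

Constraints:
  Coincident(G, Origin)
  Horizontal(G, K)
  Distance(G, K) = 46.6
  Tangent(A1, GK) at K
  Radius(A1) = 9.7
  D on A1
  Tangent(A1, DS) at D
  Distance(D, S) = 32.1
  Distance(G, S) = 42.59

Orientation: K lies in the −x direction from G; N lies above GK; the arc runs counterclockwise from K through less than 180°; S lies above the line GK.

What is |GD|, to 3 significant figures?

38.2

Checks: |GK| = 46.60 ✓; |ND| = 9.700 ✓; ∠(ND, DS) = 90.00° ✓; |DS| = 32.10 ✓; |GS| = 42.59 ✓.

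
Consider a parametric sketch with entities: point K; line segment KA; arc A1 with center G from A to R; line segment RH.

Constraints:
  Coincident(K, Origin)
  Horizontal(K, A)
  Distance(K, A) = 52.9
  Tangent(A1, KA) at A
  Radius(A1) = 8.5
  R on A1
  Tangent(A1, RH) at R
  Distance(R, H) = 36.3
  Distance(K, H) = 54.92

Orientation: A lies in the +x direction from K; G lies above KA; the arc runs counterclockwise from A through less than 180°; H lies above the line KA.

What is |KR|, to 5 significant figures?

61.000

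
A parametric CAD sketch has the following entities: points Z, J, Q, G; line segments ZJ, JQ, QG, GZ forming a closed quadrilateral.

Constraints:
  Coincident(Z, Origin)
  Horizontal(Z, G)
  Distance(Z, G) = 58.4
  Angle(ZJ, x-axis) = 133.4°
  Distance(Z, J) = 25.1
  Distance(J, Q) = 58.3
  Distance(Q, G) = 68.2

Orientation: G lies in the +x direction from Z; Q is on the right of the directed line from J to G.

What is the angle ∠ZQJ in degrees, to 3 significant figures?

16.6°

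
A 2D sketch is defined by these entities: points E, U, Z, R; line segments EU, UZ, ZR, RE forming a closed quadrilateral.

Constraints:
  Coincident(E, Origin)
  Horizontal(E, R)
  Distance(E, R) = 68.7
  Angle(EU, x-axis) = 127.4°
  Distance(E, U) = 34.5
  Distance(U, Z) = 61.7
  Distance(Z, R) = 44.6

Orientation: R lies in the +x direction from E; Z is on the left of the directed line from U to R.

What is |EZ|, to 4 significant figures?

53.04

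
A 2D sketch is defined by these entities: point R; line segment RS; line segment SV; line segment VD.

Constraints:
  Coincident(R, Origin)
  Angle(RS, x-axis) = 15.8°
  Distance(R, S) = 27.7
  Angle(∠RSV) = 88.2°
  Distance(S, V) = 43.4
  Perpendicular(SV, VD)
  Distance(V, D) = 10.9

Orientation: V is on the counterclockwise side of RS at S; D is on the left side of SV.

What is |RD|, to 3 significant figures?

45.7

R is at the origin; RS runs at 15.8° with length 27.7, so S = 27.7·(cos 15.8°, sin 15.8°) = (26.7, 7.54). ∠RSV = 88.2°, so SV runs at 15.8° + (180° − 88.2°) = 108° from the x-axis; with |SV| = 43.4, V = S + 43.4·(cos 108°, sin 108°) = (13.5, 48.9). The perpendicularity gives VD at right angles to SV; with |VD| = 10.9 on the left of SV, D = V + 10.9·(-0.953, -0.302) = (3.14, 45.6). Then |RD| = |D − R| = 45.7.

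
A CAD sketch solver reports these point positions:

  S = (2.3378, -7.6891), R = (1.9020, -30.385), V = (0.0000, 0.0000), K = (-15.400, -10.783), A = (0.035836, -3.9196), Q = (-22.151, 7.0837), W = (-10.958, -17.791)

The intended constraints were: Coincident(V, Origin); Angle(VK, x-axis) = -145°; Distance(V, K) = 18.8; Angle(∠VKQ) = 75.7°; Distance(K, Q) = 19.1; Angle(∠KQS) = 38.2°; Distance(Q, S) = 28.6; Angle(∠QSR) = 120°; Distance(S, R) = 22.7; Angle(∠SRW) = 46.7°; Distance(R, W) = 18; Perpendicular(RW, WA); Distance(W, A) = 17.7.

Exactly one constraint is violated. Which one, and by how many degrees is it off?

Perpendicular(RW, WA) — off by 6.00°.

V = (0.00, 0.00) ✓; VK at -145.0° ✓; |VK| = 18.80 ✓; ∠VKQ = 75.70° ✓; |KQ| = 19.10 ✓; ∠KQS = 38.20° ✓; |QS| = 28.60 ✓; ∠QSR = 120.0° ✓; |SR| = 22.70 ✓; ∠SRW = 46.70° ✓; |RW| = 18.00 ✓; ∠(RW, WA) = 84.00° ✗; |WA| = 17.70 ✓.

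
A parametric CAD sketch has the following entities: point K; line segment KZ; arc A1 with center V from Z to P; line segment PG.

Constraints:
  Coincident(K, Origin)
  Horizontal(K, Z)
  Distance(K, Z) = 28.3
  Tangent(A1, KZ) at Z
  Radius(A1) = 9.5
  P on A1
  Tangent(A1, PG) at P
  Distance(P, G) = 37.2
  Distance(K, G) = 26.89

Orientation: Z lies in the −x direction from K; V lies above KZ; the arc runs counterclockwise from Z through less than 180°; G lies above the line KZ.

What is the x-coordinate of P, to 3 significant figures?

-22.2

K is at the origin; KZ is horizontal with |KZ| = 28.3 and Z on the −x side, so Z = (-28.3, 0.00). The tangent condition forces VZ to be normal to KZ, so V = Z + (0, 9.5) = (-28.3, 9.50). Since VP ⟂ PG (tangency), |VG| = √(9.5² + 37.2²) = 38.4 regardless of where P sits on A1. So G lies on both circle(K, 26.89) and circle(V, 38.4); the above-KZ intersection is G = (6.30, 26.1). P is the foot of the tangent from G: P = (-22.2, 2.22).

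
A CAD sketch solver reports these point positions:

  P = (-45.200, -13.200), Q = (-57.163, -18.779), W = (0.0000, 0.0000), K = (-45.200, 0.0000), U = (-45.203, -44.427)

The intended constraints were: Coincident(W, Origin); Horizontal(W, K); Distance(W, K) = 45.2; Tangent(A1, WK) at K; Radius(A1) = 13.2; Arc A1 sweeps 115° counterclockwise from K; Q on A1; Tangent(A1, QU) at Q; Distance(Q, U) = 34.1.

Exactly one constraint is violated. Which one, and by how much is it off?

Distance(Q, U) = 34.1 — off by 5.80.

W = (0.00, 0.00) ✓; W.y = 0.00, K.y = 0.00 ✓; |WK| = 45.20 ✓; ∠(PK, KW) = 90.00° ✓; |PK| = 13.20 ✓; bearing(P→Q) − bearing(P→K) = 115.0° ✓; |PQ| = 13.20 ✓; ∠(PQ, QU) = 90.00° ✓; |QU| = 28.30 ✗.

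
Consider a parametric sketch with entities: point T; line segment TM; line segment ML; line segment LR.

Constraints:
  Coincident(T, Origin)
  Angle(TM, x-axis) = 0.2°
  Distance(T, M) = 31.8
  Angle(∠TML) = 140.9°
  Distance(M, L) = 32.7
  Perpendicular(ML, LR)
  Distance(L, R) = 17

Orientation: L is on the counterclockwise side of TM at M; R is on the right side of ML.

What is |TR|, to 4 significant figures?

68.30

T is at the origin; TM runs at 0.2° with length 31.8, so M = 31.8·(cos 0.2°, sin 0.2°) = (31.80, 0.1110). ∠TML = 140.9°, so ML runs at 0.2° + (180° − 140.9°) = 39.30° from the x-axis; with |ML| = 32.7, L = M + 32.7·(cos 39.30°, sin 39.30°) = (57.10, 20.82). ML is perpendicular to LR; with |LR| = 17.0 on the right of ML, R = L + 17.0·(0.6334, -0.7738) = (67.87, 7.667). Then |TR| = |R − T| = 68.30.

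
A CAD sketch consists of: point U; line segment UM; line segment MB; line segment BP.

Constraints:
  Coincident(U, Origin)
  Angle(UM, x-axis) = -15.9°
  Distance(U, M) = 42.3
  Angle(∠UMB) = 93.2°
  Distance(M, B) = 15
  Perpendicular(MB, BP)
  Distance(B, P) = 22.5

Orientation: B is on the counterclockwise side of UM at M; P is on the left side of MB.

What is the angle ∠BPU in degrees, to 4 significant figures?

138.7°

U is at the origin; UM runs at -15.9° with length 42.3, so M = 42.3·(cos -15.9°, sin -15.9°) = (40.68, -11.59). ∠UMB = 93.2°, so MB runs at -15.9° + (180° − 93.2°) = 70.90° from the x-axis; with |MB| = 15.0, B = M + 15.0·(cos 70.90°, sin 70.90°) = (45.59, 2.586). MB is perpendicular to BP; with |BP| = 22.5 on the left of MB, P = B + 22.5·(-0.9449, 0.3272) = (24.33, 9.948). Then cos ∠BPU = PB·PU / (|PB||PU|), giving 138.7°.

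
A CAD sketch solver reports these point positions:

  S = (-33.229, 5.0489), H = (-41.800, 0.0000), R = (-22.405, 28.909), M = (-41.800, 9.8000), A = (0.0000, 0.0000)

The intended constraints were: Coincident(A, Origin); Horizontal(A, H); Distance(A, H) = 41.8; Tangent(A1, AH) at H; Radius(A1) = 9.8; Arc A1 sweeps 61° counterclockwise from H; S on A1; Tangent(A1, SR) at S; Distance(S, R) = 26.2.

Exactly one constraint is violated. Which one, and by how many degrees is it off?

Tangent(A1, SR) at S — off by 4.60°.

A = (0.00, 0.00) ✓; A.y = 0.00, H.y = 0.00 ✓; |AH| = 41.80 ✓; ∠(MH, HA) = 90.00° ✓; |MH| = 9.800 ✓; bearing(M→S) − bearing(M→H) = 61.00° ✓; |MS| = 9.800 ✓; ∠(MS, SR) = 85.40° ✗; |SR| = 26.20 ✓.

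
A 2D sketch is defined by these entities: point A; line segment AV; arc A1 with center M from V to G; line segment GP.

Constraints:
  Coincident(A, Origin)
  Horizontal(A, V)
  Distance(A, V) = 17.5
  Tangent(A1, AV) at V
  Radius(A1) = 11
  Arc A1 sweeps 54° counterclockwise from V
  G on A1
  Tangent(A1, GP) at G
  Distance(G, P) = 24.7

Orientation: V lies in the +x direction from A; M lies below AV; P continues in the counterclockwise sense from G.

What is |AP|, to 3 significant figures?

25.2

A is at the origin; AV is horizontal with |AV| = 17.5 and V on the +x side, so V = (17.5, 0.00). The tangent condition forces MV to be normal to AV, so M = V + (0, -11) = (17.5, -11.0). On A1, V sits at bearing 90° from M; a 54° counterclockwise sweep puts G at bearing 144°, so G = M + 11.0·(cos 144°, sin 144°) = (8.60, -4.53). A1 meets GP tangentially, so MG is at right angles to GP, so GP runs along (−sin 144°, cos 144°); with |GP| = 24.7, P = (-5.92, -24.5). Then |AP| = |P − A| = 25.2.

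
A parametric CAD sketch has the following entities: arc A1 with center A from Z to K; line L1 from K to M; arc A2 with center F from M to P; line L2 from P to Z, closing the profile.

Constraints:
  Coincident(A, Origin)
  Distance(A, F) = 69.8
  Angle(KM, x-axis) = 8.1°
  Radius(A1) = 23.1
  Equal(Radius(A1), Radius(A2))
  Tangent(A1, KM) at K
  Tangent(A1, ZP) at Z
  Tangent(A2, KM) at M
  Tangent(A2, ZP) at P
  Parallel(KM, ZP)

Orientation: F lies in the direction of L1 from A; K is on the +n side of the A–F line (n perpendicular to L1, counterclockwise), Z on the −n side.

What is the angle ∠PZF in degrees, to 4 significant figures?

18.31°

Tangency of A1 to both parallel lines with radius 23.1 puts K and Z at A ± 23.1·n: K = (-3.255, 22.87), Z = (3.255, -22.87). Equal radii place M and P the same way about F: M = F + 23.1·n = (65.85, 32.70), P = F − 23.1·n = (72.36, -13.03). Then cos ∠PZF = ZP·ZF / (|ZP||ZF|), giving 18.31°.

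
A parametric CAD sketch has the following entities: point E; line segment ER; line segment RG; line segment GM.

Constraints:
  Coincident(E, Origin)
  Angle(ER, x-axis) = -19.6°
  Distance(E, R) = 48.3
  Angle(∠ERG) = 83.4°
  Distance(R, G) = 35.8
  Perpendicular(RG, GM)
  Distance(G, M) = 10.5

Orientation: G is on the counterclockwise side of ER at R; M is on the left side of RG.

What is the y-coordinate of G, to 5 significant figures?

18.680

E is at the origin; ER runs at -19.6° with length 48.3, so R = 48.3·(cos -19.6°, sin -19.6°) = (45.501, -16.202). ∠ERG = 83.4°, so RG runs at -19.6° + (180° − 83.4°) = 77.000° from the x-axis; with |RG| = 35.8, G = R + 35.8·(cos 77.000°, sin 77.000°) = (53.555, 18.680). So G.y = 18.680.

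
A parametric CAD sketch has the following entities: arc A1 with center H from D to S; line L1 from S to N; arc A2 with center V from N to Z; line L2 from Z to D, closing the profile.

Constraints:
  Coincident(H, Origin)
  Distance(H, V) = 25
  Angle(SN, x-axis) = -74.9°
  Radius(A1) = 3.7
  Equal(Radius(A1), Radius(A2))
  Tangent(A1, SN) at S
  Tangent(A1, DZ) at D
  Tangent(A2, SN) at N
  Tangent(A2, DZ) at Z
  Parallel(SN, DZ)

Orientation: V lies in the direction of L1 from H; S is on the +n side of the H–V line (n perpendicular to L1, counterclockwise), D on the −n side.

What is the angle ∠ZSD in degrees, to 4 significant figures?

73.51°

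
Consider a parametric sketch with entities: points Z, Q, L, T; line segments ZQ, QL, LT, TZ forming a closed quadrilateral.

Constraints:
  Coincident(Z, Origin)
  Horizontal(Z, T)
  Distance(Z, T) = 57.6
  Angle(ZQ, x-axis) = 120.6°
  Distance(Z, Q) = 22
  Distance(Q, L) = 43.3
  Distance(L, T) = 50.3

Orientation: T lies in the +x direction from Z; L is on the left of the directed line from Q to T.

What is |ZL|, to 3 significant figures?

47.9

Z is at the origin; Z and T share the same y with |ZT| = 57.6 and T in +x, so T = (57.6, 0). ZQ runs at 120.6° with |ZQ| = 22.0, so Q = (-11.2, 18.9). L is determined by |QL| = 43.3 and |LT| = 50.3 together: it lies at the intersection of circle(Q, 43.3) and circle(T, 50.3). With |QT| = 71.4, the foot of the radical line on QT is 31.1 from Q and the perpendicular offset is √(43.3² − 31.1²) = 30.1. Taking the left-of-QT solution: L = (26.8, 39.7).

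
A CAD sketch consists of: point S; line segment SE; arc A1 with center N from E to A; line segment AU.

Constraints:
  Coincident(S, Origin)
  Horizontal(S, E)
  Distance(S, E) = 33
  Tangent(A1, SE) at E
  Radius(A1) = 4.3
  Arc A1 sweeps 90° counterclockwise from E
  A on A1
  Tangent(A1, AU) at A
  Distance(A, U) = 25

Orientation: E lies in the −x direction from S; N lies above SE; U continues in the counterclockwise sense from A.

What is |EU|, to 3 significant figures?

29.6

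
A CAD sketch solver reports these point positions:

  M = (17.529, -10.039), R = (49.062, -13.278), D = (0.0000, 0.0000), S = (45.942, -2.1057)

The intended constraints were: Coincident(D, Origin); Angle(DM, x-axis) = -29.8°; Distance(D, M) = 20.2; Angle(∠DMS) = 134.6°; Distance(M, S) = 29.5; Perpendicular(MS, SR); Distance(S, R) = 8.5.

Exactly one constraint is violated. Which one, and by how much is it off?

Distance(S, R) = 8.5 — off by 3.10.

D = (0.00, 0.00) ✓; DM at -29.80° ✓; |DM| = 20.20 ✓; ∠DMS = 134.6° ✓; |MS| = 29.50 ✓; ∠(MS, SR) = 90.00° ✓; |SR| = 11.60 ✗.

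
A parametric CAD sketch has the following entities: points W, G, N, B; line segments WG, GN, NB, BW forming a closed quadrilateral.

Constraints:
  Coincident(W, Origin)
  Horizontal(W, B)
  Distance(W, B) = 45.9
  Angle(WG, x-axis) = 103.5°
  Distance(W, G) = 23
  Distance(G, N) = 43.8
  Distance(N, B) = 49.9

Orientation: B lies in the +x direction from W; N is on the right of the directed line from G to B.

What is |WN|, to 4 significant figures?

21.03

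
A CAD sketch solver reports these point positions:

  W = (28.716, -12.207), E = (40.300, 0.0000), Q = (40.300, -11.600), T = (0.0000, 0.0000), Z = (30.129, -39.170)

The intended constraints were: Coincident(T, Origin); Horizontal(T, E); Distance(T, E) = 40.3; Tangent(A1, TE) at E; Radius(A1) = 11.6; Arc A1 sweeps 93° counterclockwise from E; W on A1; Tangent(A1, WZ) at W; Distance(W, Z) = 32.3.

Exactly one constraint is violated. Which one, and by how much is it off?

Distance(W, Z) = 32.3 — off by 5.30.

T = (0.00, 0.00) ✓; T.y = 0.00, E.y = 0.00 ✓; |TE| = 40.30 ✓; ∠(QE, ET) = 90.00° ✓; |QE| = 11.60 ✓; bearing(Q→W) − bearing(Q→E) = 93.00° ✓; |QW| = 11.60 ✓; ∠(QW, WZ) = 90.00° ✓; |WZ| = 27.00 ✗.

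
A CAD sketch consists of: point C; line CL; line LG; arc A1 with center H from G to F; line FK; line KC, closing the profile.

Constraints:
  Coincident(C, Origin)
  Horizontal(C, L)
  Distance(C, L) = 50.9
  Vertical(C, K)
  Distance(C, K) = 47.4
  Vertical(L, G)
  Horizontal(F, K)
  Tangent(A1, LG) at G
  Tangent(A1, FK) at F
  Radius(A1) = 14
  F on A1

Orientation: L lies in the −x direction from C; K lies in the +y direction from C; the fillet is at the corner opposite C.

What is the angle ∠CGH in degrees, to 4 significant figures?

33.27°

C is at the origin; CL is horizontal with |CL| = 50.9 and L on the −x side, so L = (-50.90, 0.000). CK is vertical with |CK| = 47.4 and K on the +y side, so K = (0.000, 47.40). The virtual corner opposite C is at (-50.90, 47.40). Since A1 is tangent to LG there, HG ⟂ LG and tangency of A1 to FK means the radius HF is perpendicular to FK, with radius 14.0, so the center H sits 14.0 in from both sides at H = (-36.90, 33.40). That places the tangent points at G = (-50.90, 33.40) on LG and F = (-36.90, 47.40) on FK. Then cos ∠CGH = GC·GH / (|GC||GH|), giving 33.27°.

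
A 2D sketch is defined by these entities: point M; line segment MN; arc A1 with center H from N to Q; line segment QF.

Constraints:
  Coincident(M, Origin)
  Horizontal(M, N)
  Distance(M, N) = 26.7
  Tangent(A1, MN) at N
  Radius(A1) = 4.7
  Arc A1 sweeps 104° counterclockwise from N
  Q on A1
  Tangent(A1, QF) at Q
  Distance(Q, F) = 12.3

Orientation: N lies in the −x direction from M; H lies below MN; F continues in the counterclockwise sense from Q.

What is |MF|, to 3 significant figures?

33.4

On A1, N sits at bearing 90° from H; a 104° counterclockwise sweep puts Q at bearing 194°, so Q = H + 4.7·(cos 194°, sin 194°) = (-31.3, -5.84). Tangency of A1 to QF means the radius HQ is perpendicular to QF, so QF runs along (−sin 194°, cos 194°); with |QF| = 12.3, F = (-28.3, -17.8). Then |MF| = |F − M| = 33.4.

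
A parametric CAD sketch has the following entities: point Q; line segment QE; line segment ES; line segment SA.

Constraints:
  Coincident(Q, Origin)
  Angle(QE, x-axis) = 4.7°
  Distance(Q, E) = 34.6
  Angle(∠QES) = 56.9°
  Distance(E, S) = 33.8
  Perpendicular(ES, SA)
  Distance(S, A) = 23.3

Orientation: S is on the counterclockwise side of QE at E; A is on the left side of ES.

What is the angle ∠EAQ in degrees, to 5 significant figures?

55.458°

∠QES = 56.9°, so ES runs at 4.7° + (180° − 56.9°) = 127.80° from the x-axis; with |ES| = 33.8, S = E + 33.8·(cos 127.80°, sin 127.80°) = (13.767, 29.542). ES is perpendicular to SA; with |SA| = 23.3 on the left of ES, A = S + 23.3·(-0.79016, -0.61291) = (-4.6432, 15.262). Then cos ∠EAQ = AE·AQ / (|AE||AQ|), giving 55.458°.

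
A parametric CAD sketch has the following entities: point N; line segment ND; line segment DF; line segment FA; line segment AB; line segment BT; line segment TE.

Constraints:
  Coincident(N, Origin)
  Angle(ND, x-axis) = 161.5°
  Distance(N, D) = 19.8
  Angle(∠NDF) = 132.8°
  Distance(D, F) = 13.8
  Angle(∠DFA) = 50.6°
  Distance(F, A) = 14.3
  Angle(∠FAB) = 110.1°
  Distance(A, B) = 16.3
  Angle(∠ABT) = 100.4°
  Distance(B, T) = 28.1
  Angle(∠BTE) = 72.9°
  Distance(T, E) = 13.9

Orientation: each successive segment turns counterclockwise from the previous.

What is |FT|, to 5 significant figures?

29.882

N is at the origin; ND runs at 161.5° with length 19.8, so D = (-18.777, 6.2826). ∠NDF = 132.8° gives DF at -151.30° from the x-axis; with |DF| = 13.8, F = (-30.881, -0.34445). ∠DFA = 50.6° gives FA at -21.900° from the x-axis; with |FA| = 14.3, A = (-17.613, -5.6782). ∠FAB = 110.1° gives AB at 48.000° from the x-axis; with |AB| = 16.3, B = (-6.7065, 6.4351). ∠ABT = 100.4° gives BT at 127.60° from the x-axis; with |BT| = 28.1, T = (-23.852, 28.698). Then |FT| = |T − F| = 29.882.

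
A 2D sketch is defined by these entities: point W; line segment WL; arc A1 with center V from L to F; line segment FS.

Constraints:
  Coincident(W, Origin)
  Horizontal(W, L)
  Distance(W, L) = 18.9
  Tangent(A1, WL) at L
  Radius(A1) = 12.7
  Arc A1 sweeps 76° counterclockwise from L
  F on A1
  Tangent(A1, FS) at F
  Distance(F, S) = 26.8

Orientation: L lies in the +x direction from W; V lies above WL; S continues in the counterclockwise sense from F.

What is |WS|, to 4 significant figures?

51.88

W is at the origin; W and L share the same y with |WL| = 18.9 and L on the +x side, so L = (18.90, 0.000). The tangent condition forces VL to be normal to WL, so V = L + (0, 12.7) = (18.90, 12.70). On A1, L sits at bearing -90° from V; a 76° counterclockwise sweep puts F at bearing -14°, so F = V + 12.7·(cos -14°, sin -14°) = (31.22, 9.628). The tangent condition forces VF to be normal to FS, so FS runs along (−sin -14°, cos -14°); with |FS| = 26.8, S = (37.71, 35.63). Then |WS| = |S − W| = 51.88.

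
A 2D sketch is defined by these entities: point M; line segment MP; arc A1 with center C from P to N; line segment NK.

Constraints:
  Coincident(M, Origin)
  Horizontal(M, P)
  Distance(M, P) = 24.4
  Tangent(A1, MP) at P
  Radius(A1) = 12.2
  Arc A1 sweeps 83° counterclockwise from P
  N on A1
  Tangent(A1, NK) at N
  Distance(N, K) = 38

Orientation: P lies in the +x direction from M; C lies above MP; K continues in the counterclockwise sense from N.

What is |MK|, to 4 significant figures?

63.55

On A1, P sits at bearing -90° from C; an 83° counterclockwise sweep puts N at bearing -7°, so N = C + 12.2·(cos -7°, sin -7°) = (36.51, 10.71). A1 meets NK tangentially, so CN is at right angles to NK, so NK runs along (−sin -7°, cos -7°); with |NK| = 38.0, K = (41.14, 48.43). Then |MK| = |K − M| = 63.55.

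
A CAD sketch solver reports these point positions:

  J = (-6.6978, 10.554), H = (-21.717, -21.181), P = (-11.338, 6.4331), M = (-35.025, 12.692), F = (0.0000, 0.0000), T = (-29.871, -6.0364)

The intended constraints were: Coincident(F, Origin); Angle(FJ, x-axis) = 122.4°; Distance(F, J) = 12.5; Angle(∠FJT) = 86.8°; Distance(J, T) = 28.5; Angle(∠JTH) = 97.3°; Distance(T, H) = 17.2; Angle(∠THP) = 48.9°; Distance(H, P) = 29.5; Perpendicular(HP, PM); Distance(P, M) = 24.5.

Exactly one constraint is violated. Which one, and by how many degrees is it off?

Perpendicular(HP, PM) — off by 5.80°.

F = (0.00, 0.00) ✓; FJ at 122.4° ✓; |FJ| = 12.50 ✓; ∠FJT = 86.80° ✓; |JT| = 28.50 ✓; ∠JTH = 97.30° ✓; |TH| = 17.20 ✓; ∠THP = 48.90° ✓; |HP| = 29.50 ✓; ∠(HP, PM) = 95.80° ✗; |PM| = 24.50 ✓.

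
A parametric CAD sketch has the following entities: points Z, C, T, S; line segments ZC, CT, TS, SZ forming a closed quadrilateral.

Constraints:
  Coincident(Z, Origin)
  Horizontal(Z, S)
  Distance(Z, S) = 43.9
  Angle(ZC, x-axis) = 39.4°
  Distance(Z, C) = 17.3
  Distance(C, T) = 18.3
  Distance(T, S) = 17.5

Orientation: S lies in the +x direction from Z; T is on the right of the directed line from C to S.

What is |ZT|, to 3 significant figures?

26.5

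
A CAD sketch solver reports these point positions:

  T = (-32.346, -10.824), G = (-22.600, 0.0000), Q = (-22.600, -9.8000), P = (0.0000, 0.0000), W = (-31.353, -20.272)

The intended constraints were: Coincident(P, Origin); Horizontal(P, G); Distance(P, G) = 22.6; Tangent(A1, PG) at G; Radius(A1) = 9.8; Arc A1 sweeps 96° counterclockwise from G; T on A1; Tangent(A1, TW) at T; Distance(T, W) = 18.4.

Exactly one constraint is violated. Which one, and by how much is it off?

Distance(T, W) = 18.4 — off by 8.90.

P = (0.00, 0.00) ✓; P.y = 0.00, G.y = 0.00 ✓; |PG| = 22.60 ✓; ∠(QG, GP) = 90.00° ✓; |QG| = 9.800 ✓; bearing(Q→T) − bearing(Q→G) = 96.00° ✓; |QT| = 9.800 ✓; ∠(QT, TW) = 90.00° ✓; |TW| = 9.500 ✗.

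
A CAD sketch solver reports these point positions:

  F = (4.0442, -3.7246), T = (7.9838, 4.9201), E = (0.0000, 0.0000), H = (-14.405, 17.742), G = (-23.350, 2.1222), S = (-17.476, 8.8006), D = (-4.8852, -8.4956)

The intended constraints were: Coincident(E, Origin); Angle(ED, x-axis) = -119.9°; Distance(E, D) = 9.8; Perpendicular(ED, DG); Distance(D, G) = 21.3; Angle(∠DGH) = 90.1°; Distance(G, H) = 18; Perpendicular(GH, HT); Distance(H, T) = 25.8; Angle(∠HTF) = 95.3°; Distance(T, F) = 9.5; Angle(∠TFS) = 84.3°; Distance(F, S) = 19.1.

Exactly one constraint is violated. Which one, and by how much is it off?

Distance(F, S) = 19.1 — off by 5.80.

E = (0.00, 0.00) ✓; ED at -119.9° ✓; |ED| = 9.800 ✓; ∠(ED, DG) = 90.00° ✓; |DG| = 21.30 ✓; ∠DGH = 90.10° ✓; |GH| = 18.00 ✓; ∠(GH, HT) = 90.00° ✓; |HT| = 25.80 ✓; ∠HTF = 95.30° ✓; |TF| = 9.500 ✓; ∠TFS = 84.30° ✓; |FS| = 24.90 ✗.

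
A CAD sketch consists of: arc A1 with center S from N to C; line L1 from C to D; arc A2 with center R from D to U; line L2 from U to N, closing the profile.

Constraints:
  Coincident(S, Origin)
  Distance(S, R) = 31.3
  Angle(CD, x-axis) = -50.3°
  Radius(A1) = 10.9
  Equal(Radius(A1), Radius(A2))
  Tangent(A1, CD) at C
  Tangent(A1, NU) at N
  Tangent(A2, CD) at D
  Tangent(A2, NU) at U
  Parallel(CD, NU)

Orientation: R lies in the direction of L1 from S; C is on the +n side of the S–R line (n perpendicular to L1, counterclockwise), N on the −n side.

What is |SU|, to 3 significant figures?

33.1

Tangency of A1 to both parallel lines with radius 10.9 puts C and N at S ± 10.9·n: C = (8.39, 6.96), N = (-8.39, -6.96). Equal radii place D and U the same way about R: D = R + 10.9·n = (28.4, -17.1), U = R − 10.9·n = (11.6, -31.0). Then |SU| = |U − S| = 33.1.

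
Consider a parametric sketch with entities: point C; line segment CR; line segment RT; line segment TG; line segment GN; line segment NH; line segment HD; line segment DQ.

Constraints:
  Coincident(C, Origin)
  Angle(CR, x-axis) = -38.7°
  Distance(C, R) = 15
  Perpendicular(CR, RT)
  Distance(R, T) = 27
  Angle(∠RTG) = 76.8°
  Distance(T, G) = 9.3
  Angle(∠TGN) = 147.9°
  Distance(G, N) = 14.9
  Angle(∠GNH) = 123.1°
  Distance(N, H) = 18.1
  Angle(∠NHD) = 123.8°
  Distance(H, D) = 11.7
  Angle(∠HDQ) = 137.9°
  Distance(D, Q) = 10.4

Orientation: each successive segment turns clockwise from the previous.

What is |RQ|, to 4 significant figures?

6.378

∠NHD = 123.8° gives HD at -17.10° from the x-axis; with |HD| = 11.7, D = (12.76, -0.3384). ∠HDQ = 137.9° gives DQ at -59.20° from the x-axis; with |DQ| = 10.4, Q = (18.08, -9.272). Then |RQ| = |Q − R| = 6.378.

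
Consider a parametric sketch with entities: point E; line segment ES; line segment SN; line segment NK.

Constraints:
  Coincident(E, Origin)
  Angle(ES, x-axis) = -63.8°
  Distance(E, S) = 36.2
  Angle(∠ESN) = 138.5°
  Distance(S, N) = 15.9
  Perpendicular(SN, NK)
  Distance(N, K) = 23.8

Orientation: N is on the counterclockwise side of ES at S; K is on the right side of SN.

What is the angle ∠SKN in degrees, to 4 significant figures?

33.75°

E is at the origin; ES runs at -63.8° with length 36.2, so S = 36.2·(cos -63.8°, sin -63.8°) = (15.98, -32.48). ∠ESN = 138.5°, so SN runs at -63.8° + (180° − 138.5°) = -22.30° from the x-axis; with |SN| = 15.9, N = S + 15.9·(cos -22.30°, sin -22.30°) = (30.69, -38.51). The perpendicularity gives NK at right angles to SN; with |NK| = 23.8 on the right of SN, K = N + 23.8·(-0.3795, -0.9252) = (21.66, -60.53). Then cos ∠SKN = KS·KN / (|KS||KN|), giving 33.75°.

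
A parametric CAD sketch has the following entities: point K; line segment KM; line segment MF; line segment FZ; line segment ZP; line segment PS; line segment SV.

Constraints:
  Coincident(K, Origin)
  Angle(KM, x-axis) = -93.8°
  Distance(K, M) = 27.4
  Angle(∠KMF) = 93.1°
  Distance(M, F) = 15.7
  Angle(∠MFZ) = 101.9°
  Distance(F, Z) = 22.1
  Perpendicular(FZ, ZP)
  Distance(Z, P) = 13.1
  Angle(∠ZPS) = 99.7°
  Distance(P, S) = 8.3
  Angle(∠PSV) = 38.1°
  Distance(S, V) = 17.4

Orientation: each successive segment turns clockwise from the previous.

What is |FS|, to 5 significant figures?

20.098

K is at the origin; KM runs at -93.8° with length 27.4, so M = (-1.8159, -27.340). ∠KMF = 93.1° gives MF at 179.30° from the x-axis; with |MF| = 15.7, F = (-17.515, -27.148). ∠MFZ = 101.9° gives FZ at 101.20° from the x-axis; with |FZ| = 22.1, Z = (-21.807, -5.4688). The perpendicularity gives ZP at right angles to FZ, so ZP runs at 11.200°; with |ZP| = 13.1, P = (-8.9568, -2.9244). ∠ZPS = 99.7° gives PS at -69.100° from the x-axis; with |PS| = 8.3, S = (-5.9959, -10.678). Then |FS| = |S − F| = 20.098.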